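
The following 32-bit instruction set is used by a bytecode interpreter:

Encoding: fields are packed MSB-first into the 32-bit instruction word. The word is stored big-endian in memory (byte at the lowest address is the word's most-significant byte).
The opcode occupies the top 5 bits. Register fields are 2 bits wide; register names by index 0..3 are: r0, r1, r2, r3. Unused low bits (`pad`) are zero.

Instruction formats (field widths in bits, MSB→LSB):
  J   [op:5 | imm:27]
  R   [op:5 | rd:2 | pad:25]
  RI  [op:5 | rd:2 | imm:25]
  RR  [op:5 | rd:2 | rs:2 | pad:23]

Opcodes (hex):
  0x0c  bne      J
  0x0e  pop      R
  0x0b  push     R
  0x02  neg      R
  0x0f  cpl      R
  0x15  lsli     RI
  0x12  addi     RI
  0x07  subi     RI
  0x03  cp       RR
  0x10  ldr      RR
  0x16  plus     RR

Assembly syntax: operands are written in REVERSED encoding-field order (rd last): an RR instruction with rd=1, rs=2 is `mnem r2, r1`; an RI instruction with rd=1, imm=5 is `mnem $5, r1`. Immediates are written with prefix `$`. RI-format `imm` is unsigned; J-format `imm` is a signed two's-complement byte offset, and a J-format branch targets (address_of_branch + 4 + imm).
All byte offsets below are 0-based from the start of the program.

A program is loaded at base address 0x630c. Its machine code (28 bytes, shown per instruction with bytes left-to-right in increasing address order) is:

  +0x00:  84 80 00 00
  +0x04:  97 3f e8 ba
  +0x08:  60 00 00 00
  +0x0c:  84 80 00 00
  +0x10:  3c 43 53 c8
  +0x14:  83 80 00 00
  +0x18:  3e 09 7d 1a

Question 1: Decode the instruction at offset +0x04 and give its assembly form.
off 0x04: read 97 3f e8 ba as big → 0x973fe8ba
  op=0x973fe8ba>>27=0x12 ⇒ addi (RI)
  [26:25] rd=3 = r3
  [24:0] imm=20965562 = $20965562

addi $20965562, r3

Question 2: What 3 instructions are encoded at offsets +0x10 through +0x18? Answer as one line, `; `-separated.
[10] 3c 43 53 c8 → 0x3c4353c8
  opcode bits[31:27]=0x7: subi/RI
  [26:25] rd=2 = r2
  [24:0] imm=4412360 = $4412360
[14] 83 80 00 00 → 0x83800000
  opcode bits[31:27]=0x10: ldr/RR
  [26:25] rd=1 = r1
  [24:23] rs=3 = r3
[18] 3e 09 7d 1a → 0x3e097d1a
  opcode bits[31:27]=0x7: subi/RI
  [26:25] rd=3 = r3
  [24:0] imm=621850 = $621850

subi $4412360, r2; ldr r3, r1; subi $621850, r3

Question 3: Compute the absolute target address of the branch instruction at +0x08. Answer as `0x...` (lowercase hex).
0x6318

+0x08: 60 00 00 00 ⇒ word 0x60000000 (big)
  opcode bits[31:27]=0xc: bne/J
  [26:0] imm=0 = $0
  target = base 0x630c + off 0x08 + 4 + imm 0 = 0x6318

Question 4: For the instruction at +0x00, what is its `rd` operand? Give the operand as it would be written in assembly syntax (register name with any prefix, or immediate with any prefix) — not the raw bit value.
r2

[00] 84 80 00 00 → 0x84800000
  op=0x84800000>>27=0x10 ⇒ ldr (RR)
  [26:25] rd=2 = r2
  [24:23] rs=1 = r1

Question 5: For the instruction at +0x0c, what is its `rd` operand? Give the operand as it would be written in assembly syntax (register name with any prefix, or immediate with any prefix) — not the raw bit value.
r2

+0x0c: 84 80 00 00 ⇒ word 0x84800000 (big)
  top 5b → 0x10 → ldr [RR]
  [26:25] rd=2 = r2
  [24:23] rs=1 = r1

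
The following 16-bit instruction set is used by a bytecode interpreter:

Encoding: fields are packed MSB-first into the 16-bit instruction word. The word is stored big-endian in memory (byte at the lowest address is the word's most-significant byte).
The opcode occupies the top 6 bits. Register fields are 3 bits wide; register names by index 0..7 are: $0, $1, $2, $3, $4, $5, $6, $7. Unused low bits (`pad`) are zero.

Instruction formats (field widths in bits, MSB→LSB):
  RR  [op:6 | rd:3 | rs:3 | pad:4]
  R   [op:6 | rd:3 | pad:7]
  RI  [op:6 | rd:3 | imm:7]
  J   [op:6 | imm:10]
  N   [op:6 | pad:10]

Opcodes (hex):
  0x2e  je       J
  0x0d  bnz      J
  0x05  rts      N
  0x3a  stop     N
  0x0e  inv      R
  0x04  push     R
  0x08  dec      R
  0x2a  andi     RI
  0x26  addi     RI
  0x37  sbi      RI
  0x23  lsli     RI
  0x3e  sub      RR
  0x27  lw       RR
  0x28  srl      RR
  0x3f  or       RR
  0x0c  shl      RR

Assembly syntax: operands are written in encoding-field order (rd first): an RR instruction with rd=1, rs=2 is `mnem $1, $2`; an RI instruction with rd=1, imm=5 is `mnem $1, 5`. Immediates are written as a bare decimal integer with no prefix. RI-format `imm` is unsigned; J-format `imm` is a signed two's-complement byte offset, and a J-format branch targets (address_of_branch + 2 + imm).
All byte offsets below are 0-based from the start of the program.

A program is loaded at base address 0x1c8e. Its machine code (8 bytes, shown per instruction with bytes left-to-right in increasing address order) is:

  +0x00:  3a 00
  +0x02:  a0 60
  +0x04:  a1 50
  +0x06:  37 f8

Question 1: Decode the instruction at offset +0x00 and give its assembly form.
inv $4

[00] 3a 00 → 0x3a00
  opcode bits[15:10]=0xe: inv/R
  rd: (w>>7)&0x7=0x4 → $4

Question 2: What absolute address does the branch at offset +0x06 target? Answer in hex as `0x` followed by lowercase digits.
0x1c8e

[06] 37 f8 → 0x37f8
  op=0x37f8>>10=0xd ⇒ bnz (J)
  imm@[9:0]=0x3f8 (s10→-8) ⇒ -8
  target = base 0x1c8e + off 0x06 + 2 + imm -8 = 0x1c8e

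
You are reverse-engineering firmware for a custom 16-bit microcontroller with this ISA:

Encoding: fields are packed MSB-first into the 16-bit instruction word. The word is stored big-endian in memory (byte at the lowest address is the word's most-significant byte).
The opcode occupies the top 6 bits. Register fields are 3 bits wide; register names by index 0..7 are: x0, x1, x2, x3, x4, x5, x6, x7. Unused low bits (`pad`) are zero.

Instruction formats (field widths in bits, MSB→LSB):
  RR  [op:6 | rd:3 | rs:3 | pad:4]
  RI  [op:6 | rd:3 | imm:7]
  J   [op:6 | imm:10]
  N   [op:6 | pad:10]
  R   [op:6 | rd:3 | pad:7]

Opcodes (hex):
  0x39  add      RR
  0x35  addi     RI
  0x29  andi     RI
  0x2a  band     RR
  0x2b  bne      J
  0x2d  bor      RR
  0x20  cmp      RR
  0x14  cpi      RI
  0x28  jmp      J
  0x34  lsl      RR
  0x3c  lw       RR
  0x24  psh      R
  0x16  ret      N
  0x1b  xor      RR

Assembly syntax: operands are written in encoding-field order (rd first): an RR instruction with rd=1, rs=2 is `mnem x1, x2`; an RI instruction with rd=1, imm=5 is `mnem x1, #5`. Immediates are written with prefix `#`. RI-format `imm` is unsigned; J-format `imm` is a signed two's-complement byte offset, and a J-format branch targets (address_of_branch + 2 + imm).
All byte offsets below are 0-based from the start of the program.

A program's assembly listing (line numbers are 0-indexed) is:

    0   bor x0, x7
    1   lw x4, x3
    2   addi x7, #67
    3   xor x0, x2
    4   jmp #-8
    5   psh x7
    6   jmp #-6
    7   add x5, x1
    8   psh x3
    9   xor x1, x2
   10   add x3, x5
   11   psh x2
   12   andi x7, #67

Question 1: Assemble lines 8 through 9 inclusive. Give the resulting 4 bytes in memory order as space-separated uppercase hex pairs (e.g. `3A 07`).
91 80 6C A0

line 8 (psh): pack op=0x24:6|rd=3:3|pad=0:7 = 0x9180; big→ 91 80
line 9 (xor): pack op=0x1b:6|rd=1:3|rs=2:3|pad=0:4 = 0x6ca0; big→ 6c a0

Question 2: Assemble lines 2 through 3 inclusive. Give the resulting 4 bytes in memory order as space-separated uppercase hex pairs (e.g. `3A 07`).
line 2 (addi): pack op=0x35:6|rd=7:3|imm=67:7 = 0xd7c3; big→ d7 c3
line 3 (xor): pack op=0x1b:6|rd=0:3|rs=2:3|pad=0:4 = 0x6c20; big→ 6c 20

D7 C3 6C 20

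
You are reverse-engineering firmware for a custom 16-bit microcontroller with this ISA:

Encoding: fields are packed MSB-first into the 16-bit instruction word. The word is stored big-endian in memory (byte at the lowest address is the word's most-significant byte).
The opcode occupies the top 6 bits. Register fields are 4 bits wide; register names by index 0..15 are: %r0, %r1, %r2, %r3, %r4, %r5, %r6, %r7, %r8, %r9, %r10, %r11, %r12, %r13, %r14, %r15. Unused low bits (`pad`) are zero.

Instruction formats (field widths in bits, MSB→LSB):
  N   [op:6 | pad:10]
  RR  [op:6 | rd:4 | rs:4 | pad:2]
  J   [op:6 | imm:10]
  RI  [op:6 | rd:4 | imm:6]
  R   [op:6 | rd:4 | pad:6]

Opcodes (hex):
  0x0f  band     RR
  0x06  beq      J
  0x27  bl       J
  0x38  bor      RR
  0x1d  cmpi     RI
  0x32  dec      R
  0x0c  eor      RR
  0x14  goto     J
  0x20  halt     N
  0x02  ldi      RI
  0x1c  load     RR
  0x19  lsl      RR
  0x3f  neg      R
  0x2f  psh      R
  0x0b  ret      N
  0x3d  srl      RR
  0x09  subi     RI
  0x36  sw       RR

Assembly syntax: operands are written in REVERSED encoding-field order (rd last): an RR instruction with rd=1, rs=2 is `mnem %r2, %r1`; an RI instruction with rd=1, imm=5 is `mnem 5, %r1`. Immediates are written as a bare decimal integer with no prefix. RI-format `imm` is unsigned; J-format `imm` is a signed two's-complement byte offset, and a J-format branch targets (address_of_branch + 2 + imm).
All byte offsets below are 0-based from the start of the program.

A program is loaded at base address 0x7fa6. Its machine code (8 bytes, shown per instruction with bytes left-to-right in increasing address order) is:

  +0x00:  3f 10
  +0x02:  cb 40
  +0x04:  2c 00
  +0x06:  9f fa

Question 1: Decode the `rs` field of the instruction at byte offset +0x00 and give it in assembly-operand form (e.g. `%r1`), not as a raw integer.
%r4

+0x00: 3f 10 ⇒ word 0x3f10 (big)
  top 6b → 0xf → band [RR]
  rd: (w>>6)&0xf=0xc → %r12
  rs: (w>>2)&0xf=0x4 → %r4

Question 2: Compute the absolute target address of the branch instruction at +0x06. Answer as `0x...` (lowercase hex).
@+06  big-endian(9f fa) = 0x9ffa
  opcode bits[15:10]=0x27: bl/J
  imm@[9:0]=0x3fa (s10→-6) ⇒ -6
  target = base 0x7fa6 + off 0x06 + 2 + imm -6 = 0x7fa8

0x7fa8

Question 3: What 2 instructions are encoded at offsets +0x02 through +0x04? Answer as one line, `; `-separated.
@+02  big-endian(cb 40) = 0xcb40
  top 6b → 0x32 → dec [R]
  [9:6] rd=13 = %r13
@+04  big-endian(2c 00) = 0x2c00
  top 6b → 0xb → ret [N]

dec %r13; ret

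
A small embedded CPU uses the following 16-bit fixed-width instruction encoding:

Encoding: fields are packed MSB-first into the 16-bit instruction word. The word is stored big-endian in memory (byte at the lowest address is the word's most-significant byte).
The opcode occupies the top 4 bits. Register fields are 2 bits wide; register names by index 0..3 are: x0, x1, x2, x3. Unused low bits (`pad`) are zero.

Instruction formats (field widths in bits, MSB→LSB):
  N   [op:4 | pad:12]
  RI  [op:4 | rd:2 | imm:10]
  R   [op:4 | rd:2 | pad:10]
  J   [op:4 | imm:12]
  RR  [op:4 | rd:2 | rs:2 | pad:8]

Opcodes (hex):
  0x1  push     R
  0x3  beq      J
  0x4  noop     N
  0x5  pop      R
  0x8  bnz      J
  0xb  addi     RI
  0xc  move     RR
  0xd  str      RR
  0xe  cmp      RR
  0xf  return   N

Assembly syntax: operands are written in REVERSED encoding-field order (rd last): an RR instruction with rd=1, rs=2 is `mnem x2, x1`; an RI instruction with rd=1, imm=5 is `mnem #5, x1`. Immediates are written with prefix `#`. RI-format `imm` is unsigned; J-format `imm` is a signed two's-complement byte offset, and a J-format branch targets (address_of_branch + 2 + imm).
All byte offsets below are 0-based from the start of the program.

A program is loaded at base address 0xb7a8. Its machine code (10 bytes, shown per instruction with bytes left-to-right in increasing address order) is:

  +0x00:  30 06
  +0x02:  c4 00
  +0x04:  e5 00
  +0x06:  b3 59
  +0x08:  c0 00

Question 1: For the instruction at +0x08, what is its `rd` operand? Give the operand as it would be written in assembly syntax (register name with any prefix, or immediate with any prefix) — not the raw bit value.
off 0x08: read c0 00 as big → 0xc000
  opcode bits[15:12]=0xc: move/RR
  [11:10] rd=0 = x0
  [9:8] rs=0 = x0

x0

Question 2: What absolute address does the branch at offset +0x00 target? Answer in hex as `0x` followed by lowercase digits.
+0x00: 30 06 ⇒ word 0x3006 (big)
  top 4b → 0x3 → beq [J]
  imm@[11:0]=0x6 ⇒ #6
  target = base 0xb7a8 + off 0x00 + 2 + imm 6 = 0xb7b0

0xb7b0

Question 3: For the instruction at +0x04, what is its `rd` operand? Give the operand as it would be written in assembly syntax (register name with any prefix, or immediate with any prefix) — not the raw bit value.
+0x04: e5 00 ⇒ word 0xe500 (big)
  op=0xe500>>12=0xe ⇒ cmp (RR)
  rd@[11:10]=0x1 ⇒ x1
  rs@[9:8]=0x1 ⇒ x1

x1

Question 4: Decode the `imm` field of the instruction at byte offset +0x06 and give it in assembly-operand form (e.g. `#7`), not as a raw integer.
#857

@+06  big-endian(b3 59) = 0xb359
  opcode bits[15:12]=0xb: addi/RI
  [11:10] rd=0 = x0
  [9:0] imm=857 = #857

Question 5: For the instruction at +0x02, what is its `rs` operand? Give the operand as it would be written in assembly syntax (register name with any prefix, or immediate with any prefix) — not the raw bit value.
+0x02: c4 00 ⇒ word 0xc400 (big)
  op=0xc400>>12=0xc ⇒ move (RR)
  rd: (w>>10)&0x3=0x1 → x1
  rs: (w>>8)&0x3=0x0 → x0

x0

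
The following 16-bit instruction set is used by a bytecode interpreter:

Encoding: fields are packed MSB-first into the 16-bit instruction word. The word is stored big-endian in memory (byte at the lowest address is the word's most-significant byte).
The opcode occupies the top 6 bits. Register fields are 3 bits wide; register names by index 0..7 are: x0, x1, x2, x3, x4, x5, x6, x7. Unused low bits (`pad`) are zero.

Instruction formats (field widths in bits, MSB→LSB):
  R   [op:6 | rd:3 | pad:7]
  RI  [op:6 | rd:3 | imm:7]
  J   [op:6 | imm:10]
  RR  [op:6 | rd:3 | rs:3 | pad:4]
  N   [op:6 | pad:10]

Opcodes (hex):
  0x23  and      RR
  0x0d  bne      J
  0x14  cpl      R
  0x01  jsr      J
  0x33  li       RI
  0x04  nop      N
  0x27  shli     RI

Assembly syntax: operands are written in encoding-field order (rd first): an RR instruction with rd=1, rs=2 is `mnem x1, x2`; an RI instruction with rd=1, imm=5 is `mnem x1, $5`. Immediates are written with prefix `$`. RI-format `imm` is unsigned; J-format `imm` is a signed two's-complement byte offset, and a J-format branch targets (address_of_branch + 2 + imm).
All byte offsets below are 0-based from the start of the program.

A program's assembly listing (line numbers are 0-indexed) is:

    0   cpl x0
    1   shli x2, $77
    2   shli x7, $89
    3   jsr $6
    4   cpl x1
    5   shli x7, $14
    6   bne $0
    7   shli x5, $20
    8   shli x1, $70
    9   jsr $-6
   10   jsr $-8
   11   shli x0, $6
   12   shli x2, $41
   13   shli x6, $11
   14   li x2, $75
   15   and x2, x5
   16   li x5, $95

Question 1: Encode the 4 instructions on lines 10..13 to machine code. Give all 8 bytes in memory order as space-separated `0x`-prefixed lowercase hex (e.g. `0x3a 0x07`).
L10: jsr op=0x1:6|imm=-8:10 ⇒ 0x07f8 ⇒ big 07 f8
L11: shli op=0x27:6|rd=0:3|imm=6:7 ⇒ 0x9c06 ⇒ big 9c 06
L12: shli op=0x27:6|rd=2:3|imm=41:7 ⇒ 0x9d29 ⇒ big 9d 29
L13: shli op=0x27:6|rd=6:3|imm=11:7 ⇒ 0x9f0b ⇒ big 9f 0b

0x07 0xf8 0x9c 0x06 0x9d 0x29 0x9f 0x0b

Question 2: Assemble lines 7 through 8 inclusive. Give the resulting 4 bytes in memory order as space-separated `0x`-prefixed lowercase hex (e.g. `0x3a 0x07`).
line 7 (shli): pack op=0x27:6|rd=5:3|imm=20:7 = 0x9e94; big→ 9e 94
line 8 (shli): pack op=0x27:6|rd=1:3|imm=70:7 = 0x9cc6; big→ 9c c6

0x9e 0x94 0x9c 0xc6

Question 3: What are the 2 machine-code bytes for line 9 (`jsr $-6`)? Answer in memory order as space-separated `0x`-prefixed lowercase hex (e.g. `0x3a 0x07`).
line 9 (jsr): pack op=0x1:6|imm=-6:10 = 0x07fa; big→ 07 fa

0x07 0xfa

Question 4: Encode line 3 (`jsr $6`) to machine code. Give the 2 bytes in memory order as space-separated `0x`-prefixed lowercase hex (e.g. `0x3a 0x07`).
line 3 (jsr): pack op=0x1:6|imm=6:10 = 0x0406; big→ 04 06

0x04 0x06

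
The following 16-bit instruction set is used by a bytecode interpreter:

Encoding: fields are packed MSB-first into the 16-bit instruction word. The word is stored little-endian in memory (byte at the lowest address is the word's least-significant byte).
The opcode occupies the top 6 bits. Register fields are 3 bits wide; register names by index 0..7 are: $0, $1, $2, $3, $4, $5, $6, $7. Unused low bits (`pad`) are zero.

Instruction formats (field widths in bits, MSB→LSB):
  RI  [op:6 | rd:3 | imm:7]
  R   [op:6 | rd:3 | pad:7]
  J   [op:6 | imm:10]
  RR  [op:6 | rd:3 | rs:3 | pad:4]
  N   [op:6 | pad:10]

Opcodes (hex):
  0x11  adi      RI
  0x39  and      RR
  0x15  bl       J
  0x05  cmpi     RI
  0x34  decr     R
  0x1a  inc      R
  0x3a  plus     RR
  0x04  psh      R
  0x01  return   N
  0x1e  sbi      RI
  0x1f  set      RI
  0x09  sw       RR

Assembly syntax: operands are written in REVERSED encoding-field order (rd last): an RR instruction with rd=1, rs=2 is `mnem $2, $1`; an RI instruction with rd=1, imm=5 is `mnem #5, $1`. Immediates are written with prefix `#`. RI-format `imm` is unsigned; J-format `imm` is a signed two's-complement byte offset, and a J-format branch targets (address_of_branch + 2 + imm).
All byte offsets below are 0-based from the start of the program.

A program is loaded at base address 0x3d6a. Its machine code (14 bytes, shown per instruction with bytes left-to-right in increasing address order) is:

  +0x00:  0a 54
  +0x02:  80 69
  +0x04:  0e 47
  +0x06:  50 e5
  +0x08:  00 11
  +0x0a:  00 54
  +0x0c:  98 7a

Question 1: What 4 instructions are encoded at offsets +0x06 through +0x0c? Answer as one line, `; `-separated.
+0x06: 50 e5 ⇒ word 0xe550 (little)
  op=0xe550>>10=0x39 ⇒ and (RR)
  rd: (w>>7)&0x7=0x2 → $2
  rs: (w>>4)&0x7=0x5 → $5
+0x08: 00 11 ⇒ word 0x1100 (little)
  op=0x1100>>10=0x4 ⇒ psh (R)
  rd: (w>>7)&0x7=0x2 → $2
+0x0a: 00 54 ⇒ word 0x5400 (little)
  op=0x5400>>10=0x15 ⇒ bl (J)
  imm: (w>>0)&0x3ff=0x0 → #0
+0x0c: 98 7a ⇒ word 0x7a98 (little)
  op=0x7a98>>10=0x1e ⇒ sbi (RI)
  rd: (w>>7)&0x7=0x5 → $5
  imm: (w>>0)&0x7f=0x18 → #24

and $5, $2; psh $2; bl #0; sbi #24, $5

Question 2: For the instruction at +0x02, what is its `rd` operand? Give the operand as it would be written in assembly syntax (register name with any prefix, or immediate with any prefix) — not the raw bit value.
$3

[02] 80 69 → 0x6980
  op=0x6980>>10=0x1a ⇒ inc (R)
  rd@[9:7]=0x3 ⇒ $3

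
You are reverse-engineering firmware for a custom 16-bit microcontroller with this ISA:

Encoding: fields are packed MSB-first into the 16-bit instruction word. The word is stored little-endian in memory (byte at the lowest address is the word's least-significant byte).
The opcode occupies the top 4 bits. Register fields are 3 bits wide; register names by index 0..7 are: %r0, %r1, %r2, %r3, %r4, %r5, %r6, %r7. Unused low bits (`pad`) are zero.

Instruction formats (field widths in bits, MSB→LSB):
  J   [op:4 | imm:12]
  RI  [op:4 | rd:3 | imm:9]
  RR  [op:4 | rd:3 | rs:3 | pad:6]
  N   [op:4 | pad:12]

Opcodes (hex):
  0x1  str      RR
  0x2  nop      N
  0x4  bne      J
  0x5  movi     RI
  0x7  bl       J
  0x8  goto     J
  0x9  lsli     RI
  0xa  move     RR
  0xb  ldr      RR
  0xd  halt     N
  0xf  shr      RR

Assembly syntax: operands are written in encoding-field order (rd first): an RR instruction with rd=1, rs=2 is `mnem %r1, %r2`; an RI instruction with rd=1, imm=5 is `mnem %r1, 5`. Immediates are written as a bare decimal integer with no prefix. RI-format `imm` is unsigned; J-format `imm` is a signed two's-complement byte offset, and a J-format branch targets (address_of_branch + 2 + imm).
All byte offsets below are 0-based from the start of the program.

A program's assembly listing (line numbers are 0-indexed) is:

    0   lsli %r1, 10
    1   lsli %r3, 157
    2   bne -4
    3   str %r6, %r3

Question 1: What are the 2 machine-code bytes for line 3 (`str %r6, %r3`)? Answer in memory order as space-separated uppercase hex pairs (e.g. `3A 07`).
3. str fields op=0x1:4|rd=6:3|rs=3:3|pad=0:6 → word 1cc0h → c0 1c

C0 1C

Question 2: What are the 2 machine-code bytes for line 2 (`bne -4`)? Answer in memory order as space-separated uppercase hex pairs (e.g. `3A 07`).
2. bne fields op=0x4:4|imm=-4:12 → word 4ffch → fc 4f

FC 4F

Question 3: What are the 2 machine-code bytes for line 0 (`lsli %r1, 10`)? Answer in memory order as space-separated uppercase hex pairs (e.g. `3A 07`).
0A 92

line 0 (lsli): pack op=0x9:4|rd=1:3|imm=10:9 = 0x920a; little→ 0a 92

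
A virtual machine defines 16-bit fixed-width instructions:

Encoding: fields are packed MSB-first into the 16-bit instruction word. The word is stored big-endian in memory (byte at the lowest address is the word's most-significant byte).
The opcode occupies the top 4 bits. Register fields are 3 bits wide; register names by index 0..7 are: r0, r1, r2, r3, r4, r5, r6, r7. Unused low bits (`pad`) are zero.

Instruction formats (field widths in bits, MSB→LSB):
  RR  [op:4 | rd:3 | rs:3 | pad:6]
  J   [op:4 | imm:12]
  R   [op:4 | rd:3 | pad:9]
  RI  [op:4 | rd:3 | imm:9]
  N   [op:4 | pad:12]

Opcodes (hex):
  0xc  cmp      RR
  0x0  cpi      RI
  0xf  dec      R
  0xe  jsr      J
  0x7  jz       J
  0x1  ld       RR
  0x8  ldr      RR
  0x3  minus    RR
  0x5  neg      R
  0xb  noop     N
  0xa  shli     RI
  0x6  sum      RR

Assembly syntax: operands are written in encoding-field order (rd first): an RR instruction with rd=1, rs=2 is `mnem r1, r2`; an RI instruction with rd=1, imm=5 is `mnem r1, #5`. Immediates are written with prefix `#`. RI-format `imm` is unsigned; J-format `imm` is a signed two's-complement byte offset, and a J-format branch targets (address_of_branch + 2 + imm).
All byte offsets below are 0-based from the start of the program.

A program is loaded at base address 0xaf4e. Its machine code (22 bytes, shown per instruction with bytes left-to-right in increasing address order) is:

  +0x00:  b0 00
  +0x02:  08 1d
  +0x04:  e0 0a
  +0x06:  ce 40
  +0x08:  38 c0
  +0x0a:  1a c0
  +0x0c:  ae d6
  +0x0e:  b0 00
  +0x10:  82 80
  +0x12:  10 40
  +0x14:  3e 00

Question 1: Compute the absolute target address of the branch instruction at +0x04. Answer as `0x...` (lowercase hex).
+0x04: e0 0a ⇒ word 0xe00a (big)
  top 4b → 0xe → jsr [J]
  imm: (w>>0)&0xfff=0xa → #10
  target = base 0xaf4e + off 0x04 + 2 + imm 10 = 0xaf5e

0xaf5e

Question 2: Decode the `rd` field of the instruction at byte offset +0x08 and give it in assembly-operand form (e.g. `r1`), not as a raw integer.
r4

+0x08: 38 c0 ⇒ word 0x38c0 (big)
  top 4b → 0x3 → minus [RR]
  [11:9] rd=4 = r4
  [8:6] rs=3 = r3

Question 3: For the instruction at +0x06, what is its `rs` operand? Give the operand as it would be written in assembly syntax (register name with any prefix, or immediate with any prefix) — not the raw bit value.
@+06  big-endian(ce 40) = 0xce40
  opcode bits[15:12]=0xc: cmp/RR
  rd: (w>>9)&0x7=0x7 → r7
  rs: (w>>6)&0x7=0x1 → r1

r1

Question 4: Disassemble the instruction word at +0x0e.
[0e] b0 00 → 0xb000
  op=0xb000>>12=0xb ⇒ noop (N)

noop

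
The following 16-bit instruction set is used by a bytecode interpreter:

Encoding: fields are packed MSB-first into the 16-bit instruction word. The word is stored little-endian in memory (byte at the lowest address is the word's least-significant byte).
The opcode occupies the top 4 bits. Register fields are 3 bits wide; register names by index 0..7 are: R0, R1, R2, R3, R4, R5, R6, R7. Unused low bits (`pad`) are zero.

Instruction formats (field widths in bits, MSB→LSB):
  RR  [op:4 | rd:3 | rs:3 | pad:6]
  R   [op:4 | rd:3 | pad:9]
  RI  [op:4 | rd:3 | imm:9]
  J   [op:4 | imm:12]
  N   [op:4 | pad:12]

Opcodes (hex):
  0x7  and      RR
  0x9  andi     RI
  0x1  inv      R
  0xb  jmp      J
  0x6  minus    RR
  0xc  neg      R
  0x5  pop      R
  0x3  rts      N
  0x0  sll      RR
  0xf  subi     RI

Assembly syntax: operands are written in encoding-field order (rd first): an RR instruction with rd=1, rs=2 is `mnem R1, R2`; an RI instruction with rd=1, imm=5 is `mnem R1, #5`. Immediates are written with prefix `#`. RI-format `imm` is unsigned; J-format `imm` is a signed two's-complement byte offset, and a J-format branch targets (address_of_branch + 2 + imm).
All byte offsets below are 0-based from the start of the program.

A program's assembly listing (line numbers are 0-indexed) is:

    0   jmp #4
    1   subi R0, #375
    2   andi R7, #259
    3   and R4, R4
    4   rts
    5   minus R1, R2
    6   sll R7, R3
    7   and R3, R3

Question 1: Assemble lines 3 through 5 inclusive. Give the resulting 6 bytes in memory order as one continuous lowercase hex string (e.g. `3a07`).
007900308062

L3: and op=0x7:4|rd=4:3|rs=4:3|pad=0:6 ⇒ 0x7900 ⇒ little 00 79
L4: rts op=0x3:4|pad=0:12 ⇒ 0x3000 ⇒ little 00 30
L5: minus op=0x6:4|rd=1:3|rs=2:3|pad=0:6 ⇒ 0x6280 ⇒ little 80 62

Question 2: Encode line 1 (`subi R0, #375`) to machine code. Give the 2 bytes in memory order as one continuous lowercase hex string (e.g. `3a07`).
77f1

line 1 (subi): pack op=0xf:4|rd=0:3|imm=375:9 = 0xf177; little→ 77 f1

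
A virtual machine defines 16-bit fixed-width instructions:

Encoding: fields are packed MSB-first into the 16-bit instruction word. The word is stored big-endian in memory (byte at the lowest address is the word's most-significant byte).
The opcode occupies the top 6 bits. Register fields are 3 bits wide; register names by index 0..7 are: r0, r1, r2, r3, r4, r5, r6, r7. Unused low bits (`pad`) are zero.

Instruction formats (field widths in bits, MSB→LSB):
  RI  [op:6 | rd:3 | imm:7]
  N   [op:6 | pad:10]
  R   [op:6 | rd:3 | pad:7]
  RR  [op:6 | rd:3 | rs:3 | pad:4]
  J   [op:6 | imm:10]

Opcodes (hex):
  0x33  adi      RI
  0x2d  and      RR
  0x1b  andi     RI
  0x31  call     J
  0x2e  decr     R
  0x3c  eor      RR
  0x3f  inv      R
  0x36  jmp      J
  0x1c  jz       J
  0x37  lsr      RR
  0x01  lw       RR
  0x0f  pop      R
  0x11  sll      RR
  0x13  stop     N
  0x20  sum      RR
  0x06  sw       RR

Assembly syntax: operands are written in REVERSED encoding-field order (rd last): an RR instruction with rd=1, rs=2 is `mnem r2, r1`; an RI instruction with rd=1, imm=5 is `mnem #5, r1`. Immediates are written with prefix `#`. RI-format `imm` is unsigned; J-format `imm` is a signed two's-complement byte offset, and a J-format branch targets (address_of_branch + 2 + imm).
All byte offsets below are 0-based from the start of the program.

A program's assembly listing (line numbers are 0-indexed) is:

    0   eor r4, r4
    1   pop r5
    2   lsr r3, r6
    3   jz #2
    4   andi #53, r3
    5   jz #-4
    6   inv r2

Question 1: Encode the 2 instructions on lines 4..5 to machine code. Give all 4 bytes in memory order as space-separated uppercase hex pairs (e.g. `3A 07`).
6D B5 73 FC

4. andi fields op=0x1b:6|rd=3:3|imm=53:7 → word 6db5h → 6d b5
5. jz fields op=0x1c:6|imm=-4:10 → word 73fch → 73 fc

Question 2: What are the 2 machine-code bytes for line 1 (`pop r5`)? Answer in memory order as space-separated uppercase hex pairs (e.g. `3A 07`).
3E 80

1. pop fields op=0xf:6|rd=5:3|pad=0:7 → word 3e80h → 3e 80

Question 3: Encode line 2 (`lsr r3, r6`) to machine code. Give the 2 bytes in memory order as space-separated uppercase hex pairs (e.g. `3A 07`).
L2: lsr op=0x37:6|rd=6:3|rs=3:3|pad=0:4 ⇒ 0xdf30 ⇒ big df 30

DF 30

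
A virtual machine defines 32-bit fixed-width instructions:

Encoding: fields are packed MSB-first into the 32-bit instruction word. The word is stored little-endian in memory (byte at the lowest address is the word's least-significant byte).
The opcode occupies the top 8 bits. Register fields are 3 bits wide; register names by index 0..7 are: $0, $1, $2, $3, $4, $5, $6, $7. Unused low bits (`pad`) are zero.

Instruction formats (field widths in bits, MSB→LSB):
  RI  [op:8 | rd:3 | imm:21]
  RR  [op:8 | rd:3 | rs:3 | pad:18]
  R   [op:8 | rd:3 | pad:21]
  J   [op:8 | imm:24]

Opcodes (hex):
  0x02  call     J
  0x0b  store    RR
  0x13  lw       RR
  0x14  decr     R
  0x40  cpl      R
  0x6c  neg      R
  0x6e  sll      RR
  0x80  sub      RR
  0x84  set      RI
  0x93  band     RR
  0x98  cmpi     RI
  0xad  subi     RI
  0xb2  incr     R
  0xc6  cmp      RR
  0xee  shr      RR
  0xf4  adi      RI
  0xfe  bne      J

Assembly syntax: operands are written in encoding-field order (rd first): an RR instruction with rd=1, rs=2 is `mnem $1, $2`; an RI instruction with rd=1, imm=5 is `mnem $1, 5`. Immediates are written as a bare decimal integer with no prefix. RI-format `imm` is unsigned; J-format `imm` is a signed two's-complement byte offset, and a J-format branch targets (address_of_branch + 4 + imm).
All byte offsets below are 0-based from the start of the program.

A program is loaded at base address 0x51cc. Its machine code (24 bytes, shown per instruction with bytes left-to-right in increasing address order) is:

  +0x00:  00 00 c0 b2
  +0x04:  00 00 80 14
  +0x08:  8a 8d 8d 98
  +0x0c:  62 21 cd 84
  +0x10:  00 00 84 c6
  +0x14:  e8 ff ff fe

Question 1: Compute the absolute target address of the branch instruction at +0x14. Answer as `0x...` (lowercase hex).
+0x14: e8 ff ff fe ⇒ word 0xfeffffe8 (little)
  top 8b → 0xfe → bne [J]
  imm@[23:0]=0xffffe8 (s24→-24) ⇒ -24
  target = base 0x51cc + off 0x14 + 4 + imm -24 = 0x51cc

0x51cc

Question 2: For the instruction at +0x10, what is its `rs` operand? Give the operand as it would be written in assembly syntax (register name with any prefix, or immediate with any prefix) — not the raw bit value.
[10] 00 00 84 c6 → 0xc6840000
  op=0xc6840000>>24=0xc6 ⇒ cmp (RR)
  [23:21] rd=4 = $4
  [20:18] rs=1 = $1

$1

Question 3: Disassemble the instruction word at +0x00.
@+00  little-endian(00 00 c0 b2) = 0xb2c00000
  opcode bits[31:24]=0xb2: incr/R
  rd: (w>>21)&0x7=0x6 → $6

incr $6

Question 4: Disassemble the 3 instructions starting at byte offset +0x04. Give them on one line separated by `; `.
@+04  little-endian(00 00 80 14) = 0x14800000
  opcode bits[31:24]=0x14: decr/R
  [23:21] rd=4 = $4
@+08  little-endian(8a 8d 8d 98) = 0x988d8d8a
  opcode bits[31:24]=0x98: cmpi/RI
  [23:21] rd=4 = $4
  [20:0] imm=888202 = 888202
@+0c  little-endian(62 21 cd 84) = 0x84cd2162
  opcode bits[31:24]=0x84: set/RI
  [23:21] rd=6 = $6
  [20:0] imm=860514 = 860514

decr $4; cmpi $4, 888202; set $6, 860514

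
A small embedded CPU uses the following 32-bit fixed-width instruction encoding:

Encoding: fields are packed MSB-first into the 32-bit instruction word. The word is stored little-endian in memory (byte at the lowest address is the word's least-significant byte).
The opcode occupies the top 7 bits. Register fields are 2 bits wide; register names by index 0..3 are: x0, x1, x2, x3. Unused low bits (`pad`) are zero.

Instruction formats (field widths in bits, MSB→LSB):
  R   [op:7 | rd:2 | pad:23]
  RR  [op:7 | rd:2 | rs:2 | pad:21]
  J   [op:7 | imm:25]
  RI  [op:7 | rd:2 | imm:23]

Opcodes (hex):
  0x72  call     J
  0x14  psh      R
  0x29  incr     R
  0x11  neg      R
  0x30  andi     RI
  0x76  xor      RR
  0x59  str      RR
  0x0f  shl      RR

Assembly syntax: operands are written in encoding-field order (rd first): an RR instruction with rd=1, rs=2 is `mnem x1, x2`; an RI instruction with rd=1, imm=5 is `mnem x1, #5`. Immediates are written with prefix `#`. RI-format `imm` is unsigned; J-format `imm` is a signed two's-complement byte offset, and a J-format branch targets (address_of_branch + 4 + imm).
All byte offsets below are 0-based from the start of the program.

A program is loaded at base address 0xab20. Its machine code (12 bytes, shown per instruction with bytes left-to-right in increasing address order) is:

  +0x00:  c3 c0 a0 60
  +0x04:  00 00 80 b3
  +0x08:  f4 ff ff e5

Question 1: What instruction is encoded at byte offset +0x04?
off 0x04: read 00 00 80 b3 as little → 0xb3800000
  op=0xb3800000>>25=0x59 ⇒ str (RR)
  rd: (w>>23)&0x3=0x3 → x3
  rs: (w>>21)&0x3=0x0 → x0

str x3, x0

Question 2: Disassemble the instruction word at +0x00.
andi x1, #2146499

off 0x00: read c3 c0 a0 60 as little → 0x60a0c0c3
  top 7b → 0x30 → andi [RI]
  [24:23] rd=1 = x1
  [22:0] imm=2146499 = #2146499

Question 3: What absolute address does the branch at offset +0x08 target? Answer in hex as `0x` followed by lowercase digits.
off 0x08: read f4 ff ff e5 as little → 0xe5fffff4
  top 7b → 0x72 → call [J]
  imm: (w>>0)&0x1ffffff=0x1fffff4 (s25→-12) → #-12
  target = base 0xab20 + off 0x08 + 4 + imm -12 = 0xab20

0xab20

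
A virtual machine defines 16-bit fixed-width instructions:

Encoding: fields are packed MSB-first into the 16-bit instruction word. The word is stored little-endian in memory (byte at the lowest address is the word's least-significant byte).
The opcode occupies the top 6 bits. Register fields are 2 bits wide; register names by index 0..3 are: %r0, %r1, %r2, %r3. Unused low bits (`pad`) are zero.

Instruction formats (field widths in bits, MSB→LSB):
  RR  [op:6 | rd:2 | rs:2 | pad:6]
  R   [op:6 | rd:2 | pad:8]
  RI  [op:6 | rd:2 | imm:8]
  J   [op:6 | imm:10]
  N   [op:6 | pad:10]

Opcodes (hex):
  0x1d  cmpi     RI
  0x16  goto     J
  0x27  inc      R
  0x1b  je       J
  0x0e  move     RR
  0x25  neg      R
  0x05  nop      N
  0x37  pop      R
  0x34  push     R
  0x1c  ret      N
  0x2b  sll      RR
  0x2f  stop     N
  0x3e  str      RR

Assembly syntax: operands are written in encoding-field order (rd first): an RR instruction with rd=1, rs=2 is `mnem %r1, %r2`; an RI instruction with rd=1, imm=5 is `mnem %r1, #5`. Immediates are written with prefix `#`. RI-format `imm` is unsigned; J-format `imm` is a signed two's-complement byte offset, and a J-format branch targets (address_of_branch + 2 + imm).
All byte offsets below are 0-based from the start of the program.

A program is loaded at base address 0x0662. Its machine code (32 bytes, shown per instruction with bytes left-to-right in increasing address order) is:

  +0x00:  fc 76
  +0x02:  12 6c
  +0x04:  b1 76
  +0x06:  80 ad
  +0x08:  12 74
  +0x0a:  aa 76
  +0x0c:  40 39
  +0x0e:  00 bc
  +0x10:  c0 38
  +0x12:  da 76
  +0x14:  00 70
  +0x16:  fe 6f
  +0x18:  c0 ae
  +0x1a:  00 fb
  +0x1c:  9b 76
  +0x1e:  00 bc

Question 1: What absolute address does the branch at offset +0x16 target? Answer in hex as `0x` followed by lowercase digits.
0x0678

+0x16: fe 6f ⇒ word 0x6ffe (little)
  opcode bits[15:10]=0x1b: je/J
  imm: (w>>0)&0x3ff=0x3fe (s10→-2) → #-2
  target = base 0x0662 + off 0x16 + 2 + imm -2 = 0x0678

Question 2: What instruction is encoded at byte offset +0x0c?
@+0c  little-endian(40 39) = 0x3940
  top 6b → 0xe → move [RR]
  rd@[9:8]=0x1 ⇒ %r1
  rs@[7:6]=0x1 ⇒ %r1

move %r1, %r1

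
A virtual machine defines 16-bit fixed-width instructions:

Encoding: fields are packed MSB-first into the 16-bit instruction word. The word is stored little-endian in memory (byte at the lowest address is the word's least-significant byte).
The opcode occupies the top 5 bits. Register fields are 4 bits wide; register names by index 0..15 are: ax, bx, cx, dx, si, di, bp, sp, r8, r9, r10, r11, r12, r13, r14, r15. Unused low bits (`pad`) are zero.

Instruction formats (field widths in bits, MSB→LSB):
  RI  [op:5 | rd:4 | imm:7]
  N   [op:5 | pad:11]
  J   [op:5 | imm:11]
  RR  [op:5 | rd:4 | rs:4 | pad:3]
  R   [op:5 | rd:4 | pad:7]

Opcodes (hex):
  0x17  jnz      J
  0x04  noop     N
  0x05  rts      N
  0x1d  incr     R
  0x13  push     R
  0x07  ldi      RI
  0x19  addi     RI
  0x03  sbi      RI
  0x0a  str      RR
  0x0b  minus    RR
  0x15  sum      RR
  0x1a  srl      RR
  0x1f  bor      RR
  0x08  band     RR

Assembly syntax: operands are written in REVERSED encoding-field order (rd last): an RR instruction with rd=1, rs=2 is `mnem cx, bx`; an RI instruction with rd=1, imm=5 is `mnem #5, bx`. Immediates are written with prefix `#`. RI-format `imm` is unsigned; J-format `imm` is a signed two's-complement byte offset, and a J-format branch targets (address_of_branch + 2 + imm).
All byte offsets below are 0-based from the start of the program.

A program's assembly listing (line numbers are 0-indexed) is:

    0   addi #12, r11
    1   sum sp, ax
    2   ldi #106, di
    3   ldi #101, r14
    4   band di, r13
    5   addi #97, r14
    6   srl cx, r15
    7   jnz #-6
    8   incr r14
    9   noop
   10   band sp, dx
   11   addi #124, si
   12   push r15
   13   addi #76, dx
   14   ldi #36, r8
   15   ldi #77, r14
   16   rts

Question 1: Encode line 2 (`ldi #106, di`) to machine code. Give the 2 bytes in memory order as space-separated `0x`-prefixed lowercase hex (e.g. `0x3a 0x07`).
0xea 0x3a

L2: ldi op=0x7:5|rd=5:4|imm=106:7 ⇒ 0x3aea ⇒ little ea 3a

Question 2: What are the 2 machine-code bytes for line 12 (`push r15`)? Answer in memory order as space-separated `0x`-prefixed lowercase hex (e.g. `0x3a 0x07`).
12. push fields op=0x13:5|rd=15:4|pad=0:7 → word 9f80h → 80 9f

0x80 0x9f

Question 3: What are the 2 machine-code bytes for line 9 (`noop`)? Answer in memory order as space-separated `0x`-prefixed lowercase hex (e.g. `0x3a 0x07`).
0x00 0x20

9. noop fields op=0x4:5|pad=0:11 → word 2000h → 00 20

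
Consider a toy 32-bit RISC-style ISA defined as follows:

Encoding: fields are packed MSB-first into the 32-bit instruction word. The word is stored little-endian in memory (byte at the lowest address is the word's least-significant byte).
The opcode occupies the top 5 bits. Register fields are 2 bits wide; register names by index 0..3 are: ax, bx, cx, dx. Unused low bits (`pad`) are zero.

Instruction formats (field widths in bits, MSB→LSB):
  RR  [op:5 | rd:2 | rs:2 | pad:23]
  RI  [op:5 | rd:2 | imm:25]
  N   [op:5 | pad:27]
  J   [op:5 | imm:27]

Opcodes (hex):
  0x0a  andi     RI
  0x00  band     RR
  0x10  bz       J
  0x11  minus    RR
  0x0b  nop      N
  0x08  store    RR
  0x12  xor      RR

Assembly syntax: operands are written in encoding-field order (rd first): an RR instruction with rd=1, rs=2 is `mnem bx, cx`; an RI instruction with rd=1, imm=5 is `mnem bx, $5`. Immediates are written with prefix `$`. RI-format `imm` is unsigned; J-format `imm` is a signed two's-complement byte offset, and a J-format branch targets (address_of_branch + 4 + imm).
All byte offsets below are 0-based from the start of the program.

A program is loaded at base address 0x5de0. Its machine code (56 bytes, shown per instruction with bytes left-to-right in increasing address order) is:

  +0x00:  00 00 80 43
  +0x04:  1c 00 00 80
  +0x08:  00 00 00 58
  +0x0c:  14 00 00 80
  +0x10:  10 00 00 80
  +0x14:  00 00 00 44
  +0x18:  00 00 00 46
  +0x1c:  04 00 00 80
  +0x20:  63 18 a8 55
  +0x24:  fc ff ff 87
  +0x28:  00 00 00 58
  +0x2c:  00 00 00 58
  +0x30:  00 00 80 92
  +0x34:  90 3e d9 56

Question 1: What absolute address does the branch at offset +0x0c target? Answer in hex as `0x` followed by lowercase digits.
0x5e04

off 0x0c: read 14 00 00 80 as little → 0x80000014
  op=0x80000014>>27=0x10 ⇒ bz (J)
  imm: (w>>0)&0x7ffffff=0x14 → $20
  target = base 0x5de0 + off 0x0c + 4 + imm 20 = 0x5e04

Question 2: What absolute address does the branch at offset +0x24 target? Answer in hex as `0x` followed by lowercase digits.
+0x24: fc ff ff 87 ⇒ word 0x87fffffc (little)
  top 5b → 0x10 → bz [J]
  imm: (w>>0)&0x7ffffff=0x7fffffc (s27→-4) → $-4
  target = base 0x5de0 + off 0x24 + 4 + imm -4 = 0x5e04

0x5e04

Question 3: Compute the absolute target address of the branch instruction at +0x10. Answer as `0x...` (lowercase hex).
off 0x10: read 10 00 00 80 as little → 0x80000010
  op=0x80000010>>27=0x10 ⇒ bz (J)
  imm@[26:0]=0x10 ⇒ $16
  target = base 0x5de0 + off 0x10 + 4 + imm 16 = 0x5e04

0x5e04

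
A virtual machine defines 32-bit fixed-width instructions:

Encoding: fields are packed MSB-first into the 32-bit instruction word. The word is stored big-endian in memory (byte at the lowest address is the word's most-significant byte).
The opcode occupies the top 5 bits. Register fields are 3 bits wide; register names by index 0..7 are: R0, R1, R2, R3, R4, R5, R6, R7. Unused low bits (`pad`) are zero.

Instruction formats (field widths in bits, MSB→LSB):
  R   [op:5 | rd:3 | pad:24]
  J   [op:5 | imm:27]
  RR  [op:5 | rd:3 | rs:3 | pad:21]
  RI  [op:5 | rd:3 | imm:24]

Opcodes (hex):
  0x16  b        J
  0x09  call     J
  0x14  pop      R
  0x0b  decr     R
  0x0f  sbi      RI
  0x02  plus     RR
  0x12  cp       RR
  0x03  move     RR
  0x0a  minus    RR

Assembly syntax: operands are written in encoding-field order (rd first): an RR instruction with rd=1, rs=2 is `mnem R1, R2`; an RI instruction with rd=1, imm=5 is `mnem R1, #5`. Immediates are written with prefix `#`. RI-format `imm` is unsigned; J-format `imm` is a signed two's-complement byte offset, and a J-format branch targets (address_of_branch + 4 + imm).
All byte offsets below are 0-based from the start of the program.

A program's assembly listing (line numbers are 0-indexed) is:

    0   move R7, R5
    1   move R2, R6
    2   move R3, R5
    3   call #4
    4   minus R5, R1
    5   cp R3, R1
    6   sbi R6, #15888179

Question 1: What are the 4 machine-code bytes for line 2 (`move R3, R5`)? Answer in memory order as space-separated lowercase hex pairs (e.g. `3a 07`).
L2: move op=0x3:5|rd=3:3|rs=5:3|pad=0:21 ⇒ 0x1ba00000 ⇒ big 1b a0 00 00

1b a0 00 00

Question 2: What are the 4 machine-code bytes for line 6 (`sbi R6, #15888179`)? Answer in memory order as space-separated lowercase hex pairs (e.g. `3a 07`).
L6: sbi op=0xf:5|rd=6:3|imm=15888179:24 ⇒ 0x7ef26f33 ⇒ big 7e f2 6f 33

7e f2 6f 33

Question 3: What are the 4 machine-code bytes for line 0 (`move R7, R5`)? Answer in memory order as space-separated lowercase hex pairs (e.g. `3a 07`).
0. move fields op=0x3:5|rd=7:3|rs=5:3|pad=0:21 → word 1fa00000h → 1f a0 00 00

1f a0 00 00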